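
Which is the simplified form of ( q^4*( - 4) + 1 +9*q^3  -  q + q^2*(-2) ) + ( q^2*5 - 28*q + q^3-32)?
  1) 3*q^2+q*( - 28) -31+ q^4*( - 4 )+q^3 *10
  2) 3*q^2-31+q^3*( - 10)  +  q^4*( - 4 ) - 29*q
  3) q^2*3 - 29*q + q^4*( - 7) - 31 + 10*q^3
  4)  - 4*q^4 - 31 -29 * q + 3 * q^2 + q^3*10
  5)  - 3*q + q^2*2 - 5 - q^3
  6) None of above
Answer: 4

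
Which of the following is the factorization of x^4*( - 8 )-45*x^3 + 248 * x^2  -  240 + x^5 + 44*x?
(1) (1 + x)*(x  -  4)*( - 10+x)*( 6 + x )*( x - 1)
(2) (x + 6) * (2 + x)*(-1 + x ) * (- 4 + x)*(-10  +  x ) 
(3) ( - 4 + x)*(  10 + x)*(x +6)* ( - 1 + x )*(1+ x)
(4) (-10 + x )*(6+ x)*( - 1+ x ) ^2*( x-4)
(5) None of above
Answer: 1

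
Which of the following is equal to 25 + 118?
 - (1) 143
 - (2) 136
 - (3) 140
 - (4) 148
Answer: 1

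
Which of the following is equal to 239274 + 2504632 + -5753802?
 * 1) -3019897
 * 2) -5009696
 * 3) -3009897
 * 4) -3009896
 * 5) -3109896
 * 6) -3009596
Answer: 4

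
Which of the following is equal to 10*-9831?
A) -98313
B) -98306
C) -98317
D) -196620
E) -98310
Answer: E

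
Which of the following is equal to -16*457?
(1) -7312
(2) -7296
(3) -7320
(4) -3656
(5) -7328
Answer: 1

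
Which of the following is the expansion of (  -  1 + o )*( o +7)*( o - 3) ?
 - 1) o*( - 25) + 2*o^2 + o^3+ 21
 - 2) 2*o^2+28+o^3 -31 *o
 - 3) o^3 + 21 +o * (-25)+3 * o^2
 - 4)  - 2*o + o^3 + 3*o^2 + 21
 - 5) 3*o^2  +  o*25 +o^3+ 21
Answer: 3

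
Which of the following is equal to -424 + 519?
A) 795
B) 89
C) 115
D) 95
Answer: D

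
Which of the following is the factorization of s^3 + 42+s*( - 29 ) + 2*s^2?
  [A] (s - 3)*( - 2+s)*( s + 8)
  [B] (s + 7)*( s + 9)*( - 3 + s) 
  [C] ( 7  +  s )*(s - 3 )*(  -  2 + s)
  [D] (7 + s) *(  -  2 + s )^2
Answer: C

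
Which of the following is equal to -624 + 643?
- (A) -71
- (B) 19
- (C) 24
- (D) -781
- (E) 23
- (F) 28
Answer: B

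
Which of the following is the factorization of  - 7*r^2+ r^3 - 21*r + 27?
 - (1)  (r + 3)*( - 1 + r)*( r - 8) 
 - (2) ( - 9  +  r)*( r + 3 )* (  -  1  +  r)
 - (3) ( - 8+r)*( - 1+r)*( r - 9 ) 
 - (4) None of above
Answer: 2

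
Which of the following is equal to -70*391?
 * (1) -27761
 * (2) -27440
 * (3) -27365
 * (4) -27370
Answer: 4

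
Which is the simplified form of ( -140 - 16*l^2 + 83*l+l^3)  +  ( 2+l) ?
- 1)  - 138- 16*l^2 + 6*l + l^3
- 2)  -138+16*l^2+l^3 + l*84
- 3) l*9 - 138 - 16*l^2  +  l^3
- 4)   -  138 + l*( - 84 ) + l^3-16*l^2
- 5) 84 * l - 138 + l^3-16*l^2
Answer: 5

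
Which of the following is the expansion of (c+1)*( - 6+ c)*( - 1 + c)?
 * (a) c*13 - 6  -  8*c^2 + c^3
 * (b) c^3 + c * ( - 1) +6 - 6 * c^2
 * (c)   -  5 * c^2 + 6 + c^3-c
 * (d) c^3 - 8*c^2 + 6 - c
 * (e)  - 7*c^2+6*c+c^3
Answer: b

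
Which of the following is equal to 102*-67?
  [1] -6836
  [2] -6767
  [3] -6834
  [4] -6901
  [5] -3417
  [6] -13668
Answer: 3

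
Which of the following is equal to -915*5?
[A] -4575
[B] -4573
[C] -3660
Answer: A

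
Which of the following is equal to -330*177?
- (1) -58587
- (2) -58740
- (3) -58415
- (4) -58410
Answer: 4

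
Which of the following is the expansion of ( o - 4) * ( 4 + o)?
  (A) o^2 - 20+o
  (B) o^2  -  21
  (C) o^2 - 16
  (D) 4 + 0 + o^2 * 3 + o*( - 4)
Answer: C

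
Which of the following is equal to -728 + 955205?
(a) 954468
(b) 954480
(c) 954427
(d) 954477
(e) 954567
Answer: d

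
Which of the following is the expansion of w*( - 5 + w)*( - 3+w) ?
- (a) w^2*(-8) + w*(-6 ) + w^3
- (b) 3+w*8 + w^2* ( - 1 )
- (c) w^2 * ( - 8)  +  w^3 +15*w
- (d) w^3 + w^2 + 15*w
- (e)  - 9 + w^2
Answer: c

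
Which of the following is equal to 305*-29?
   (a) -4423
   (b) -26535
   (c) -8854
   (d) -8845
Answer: d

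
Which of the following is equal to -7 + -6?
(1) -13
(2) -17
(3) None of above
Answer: 1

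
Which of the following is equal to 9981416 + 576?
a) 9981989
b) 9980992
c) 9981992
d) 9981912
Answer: c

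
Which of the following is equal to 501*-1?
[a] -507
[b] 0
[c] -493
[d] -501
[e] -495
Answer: d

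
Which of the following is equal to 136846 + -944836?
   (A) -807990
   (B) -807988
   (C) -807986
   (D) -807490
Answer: A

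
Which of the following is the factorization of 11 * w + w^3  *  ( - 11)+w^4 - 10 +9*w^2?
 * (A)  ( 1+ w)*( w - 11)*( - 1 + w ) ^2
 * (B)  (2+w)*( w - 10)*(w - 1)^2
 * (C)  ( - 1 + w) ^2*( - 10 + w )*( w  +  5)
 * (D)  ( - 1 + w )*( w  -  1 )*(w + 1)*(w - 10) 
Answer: D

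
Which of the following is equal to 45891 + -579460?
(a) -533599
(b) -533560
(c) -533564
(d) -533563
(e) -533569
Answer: e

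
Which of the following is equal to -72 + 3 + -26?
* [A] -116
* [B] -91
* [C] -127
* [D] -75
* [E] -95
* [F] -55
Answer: E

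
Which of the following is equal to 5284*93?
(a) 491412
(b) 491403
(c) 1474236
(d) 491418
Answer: a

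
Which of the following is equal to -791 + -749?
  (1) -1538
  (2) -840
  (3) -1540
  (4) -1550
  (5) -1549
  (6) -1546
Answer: 3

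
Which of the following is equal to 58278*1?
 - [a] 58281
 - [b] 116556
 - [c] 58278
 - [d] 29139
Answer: c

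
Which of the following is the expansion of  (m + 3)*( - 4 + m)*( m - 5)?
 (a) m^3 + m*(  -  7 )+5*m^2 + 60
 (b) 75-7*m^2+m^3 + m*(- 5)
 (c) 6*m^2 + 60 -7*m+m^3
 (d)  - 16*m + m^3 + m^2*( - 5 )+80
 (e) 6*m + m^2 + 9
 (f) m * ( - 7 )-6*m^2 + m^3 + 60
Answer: f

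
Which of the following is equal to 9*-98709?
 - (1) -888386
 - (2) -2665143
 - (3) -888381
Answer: 3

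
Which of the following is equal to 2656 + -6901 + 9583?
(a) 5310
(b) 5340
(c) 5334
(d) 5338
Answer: d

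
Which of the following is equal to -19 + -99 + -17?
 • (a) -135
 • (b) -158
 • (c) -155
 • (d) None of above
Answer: a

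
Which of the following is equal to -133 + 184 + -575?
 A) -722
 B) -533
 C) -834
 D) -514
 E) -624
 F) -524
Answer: F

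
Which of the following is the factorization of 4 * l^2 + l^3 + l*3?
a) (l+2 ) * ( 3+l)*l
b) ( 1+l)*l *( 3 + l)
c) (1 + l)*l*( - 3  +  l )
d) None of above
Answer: b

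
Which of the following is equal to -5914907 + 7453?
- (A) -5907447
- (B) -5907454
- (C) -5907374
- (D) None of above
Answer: B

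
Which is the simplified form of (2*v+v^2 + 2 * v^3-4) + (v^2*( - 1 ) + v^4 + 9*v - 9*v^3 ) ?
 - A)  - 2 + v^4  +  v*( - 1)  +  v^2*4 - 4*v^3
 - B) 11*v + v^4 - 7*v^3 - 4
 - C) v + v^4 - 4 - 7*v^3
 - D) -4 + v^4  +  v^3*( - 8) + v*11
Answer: B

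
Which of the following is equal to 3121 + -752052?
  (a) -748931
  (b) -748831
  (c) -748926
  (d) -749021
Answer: a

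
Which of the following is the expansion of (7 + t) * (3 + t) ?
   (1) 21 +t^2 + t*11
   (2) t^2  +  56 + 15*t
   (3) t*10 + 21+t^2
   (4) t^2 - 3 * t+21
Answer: 3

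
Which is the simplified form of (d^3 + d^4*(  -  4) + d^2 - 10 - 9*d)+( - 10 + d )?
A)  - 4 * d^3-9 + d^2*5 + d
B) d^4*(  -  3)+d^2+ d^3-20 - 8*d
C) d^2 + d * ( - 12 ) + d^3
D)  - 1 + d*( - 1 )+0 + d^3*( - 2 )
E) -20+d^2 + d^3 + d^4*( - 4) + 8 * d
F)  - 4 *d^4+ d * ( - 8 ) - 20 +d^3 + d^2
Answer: F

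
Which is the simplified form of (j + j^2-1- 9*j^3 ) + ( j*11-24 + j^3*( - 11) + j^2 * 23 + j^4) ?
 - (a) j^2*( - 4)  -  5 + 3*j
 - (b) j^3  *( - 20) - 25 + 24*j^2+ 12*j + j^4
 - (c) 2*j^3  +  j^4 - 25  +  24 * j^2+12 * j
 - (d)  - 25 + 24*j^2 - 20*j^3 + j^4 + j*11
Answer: b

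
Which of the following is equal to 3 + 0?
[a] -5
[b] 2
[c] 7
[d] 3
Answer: d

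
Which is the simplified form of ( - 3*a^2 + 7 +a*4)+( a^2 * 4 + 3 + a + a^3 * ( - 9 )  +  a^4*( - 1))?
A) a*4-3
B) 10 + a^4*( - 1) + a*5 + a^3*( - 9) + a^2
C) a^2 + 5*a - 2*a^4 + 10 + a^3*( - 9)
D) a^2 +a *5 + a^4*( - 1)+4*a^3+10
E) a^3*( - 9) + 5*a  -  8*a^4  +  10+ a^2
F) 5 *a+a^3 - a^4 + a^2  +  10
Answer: B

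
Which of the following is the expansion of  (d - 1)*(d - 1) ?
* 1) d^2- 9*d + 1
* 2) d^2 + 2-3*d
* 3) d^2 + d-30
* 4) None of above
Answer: 4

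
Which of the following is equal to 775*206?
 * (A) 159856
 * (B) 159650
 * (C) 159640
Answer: B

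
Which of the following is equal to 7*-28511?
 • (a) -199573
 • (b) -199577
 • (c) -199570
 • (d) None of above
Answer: b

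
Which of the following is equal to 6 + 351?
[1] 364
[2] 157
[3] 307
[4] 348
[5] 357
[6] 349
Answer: 5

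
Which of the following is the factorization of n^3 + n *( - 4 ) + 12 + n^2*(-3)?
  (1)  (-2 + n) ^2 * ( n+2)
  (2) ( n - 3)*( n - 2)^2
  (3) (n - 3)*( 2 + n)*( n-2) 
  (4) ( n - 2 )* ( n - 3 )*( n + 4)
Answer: 3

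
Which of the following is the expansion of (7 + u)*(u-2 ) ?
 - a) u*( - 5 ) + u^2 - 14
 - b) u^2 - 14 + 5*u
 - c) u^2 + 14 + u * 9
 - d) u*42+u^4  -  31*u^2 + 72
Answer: b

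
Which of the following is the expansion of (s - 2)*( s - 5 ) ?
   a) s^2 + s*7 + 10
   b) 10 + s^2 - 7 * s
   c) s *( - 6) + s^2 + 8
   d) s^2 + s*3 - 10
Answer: b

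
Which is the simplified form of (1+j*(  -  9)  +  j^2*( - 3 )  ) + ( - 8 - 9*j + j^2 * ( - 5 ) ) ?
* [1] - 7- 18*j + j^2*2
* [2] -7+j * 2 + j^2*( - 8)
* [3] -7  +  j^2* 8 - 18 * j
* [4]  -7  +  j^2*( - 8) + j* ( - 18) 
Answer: 4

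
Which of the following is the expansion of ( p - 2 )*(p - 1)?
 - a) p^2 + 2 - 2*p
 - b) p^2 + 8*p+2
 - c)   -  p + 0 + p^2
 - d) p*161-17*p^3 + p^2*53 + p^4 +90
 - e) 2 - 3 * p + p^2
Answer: e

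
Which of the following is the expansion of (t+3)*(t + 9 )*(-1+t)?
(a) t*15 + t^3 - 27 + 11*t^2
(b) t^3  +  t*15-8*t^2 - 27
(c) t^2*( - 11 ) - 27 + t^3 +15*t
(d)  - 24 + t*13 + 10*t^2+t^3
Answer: a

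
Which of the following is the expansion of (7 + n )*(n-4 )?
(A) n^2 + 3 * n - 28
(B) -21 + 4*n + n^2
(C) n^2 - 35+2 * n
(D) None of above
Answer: A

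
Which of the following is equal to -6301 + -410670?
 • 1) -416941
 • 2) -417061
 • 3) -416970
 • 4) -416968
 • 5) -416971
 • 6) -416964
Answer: 5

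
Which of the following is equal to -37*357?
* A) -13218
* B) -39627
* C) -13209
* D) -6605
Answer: C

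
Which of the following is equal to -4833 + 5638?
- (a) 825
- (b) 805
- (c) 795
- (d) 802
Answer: b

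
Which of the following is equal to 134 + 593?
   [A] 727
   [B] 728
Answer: A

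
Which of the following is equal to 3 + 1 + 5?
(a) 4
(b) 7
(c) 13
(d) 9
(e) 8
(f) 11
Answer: d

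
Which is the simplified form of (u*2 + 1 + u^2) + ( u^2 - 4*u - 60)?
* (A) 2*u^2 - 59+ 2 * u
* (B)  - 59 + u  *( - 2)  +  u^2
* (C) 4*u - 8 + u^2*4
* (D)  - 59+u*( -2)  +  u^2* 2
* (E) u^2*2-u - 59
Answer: D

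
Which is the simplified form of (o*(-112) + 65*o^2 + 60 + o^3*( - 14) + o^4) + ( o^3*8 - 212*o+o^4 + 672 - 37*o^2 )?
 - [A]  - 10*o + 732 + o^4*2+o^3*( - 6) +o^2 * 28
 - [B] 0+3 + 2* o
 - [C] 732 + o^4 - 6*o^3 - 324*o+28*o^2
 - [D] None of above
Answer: D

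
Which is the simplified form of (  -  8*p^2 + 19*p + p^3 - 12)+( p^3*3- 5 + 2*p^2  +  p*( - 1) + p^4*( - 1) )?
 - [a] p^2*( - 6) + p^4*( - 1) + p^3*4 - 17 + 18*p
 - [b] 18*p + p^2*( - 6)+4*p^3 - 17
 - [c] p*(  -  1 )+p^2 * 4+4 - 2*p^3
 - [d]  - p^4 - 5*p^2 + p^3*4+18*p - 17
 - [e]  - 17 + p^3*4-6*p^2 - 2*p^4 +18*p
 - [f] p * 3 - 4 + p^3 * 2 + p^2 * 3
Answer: a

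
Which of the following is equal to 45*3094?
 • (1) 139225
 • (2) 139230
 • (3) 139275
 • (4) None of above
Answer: 2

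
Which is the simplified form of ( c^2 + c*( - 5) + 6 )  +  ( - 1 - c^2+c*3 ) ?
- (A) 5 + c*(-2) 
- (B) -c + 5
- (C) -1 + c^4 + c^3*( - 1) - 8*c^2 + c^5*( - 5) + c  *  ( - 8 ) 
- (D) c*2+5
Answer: A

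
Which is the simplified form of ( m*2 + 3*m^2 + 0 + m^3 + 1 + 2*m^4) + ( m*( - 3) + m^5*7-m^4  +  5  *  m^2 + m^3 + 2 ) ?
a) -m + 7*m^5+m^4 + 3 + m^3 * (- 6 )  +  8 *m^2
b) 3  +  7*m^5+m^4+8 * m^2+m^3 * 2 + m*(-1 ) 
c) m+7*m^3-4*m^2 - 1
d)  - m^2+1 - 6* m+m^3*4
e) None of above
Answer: b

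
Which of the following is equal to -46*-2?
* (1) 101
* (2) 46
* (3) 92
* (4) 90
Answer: 3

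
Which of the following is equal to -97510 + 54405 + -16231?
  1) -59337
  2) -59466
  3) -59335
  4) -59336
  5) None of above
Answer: 4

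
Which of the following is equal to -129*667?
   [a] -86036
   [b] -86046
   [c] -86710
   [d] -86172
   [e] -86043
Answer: e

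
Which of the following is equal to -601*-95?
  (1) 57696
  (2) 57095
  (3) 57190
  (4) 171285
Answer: 2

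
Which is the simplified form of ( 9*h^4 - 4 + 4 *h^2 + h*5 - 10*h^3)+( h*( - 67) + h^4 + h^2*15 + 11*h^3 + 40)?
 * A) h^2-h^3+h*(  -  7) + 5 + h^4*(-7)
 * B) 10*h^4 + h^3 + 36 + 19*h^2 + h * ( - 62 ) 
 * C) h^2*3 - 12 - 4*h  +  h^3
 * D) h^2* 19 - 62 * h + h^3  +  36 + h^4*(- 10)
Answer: B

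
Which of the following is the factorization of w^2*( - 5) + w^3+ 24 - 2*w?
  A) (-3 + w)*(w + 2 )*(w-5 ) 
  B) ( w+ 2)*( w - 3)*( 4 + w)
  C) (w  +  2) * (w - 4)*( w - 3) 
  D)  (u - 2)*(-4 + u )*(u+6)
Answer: C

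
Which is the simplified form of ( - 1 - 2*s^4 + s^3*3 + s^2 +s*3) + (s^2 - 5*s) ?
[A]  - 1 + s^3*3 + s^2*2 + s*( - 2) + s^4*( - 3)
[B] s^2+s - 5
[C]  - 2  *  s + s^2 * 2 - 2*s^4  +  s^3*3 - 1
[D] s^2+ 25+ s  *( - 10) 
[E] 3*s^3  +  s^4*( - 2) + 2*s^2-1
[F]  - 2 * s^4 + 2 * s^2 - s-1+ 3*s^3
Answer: C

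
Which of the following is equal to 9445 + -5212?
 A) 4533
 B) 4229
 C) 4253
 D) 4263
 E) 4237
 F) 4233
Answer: F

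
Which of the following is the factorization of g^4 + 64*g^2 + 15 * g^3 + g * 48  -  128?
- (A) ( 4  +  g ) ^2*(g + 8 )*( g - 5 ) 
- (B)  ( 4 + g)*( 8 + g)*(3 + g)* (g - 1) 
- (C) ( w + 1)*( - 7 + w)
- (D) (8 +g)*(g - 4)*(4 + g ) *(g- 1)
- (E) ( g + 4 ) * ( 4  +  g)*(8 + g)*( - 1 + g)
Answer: E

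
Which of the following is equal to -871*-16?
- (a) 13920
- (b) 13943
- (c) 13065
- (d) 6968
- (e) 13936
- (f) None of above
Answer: e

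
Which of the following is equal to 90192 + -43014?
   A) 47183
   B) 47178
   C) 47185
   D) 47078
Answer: B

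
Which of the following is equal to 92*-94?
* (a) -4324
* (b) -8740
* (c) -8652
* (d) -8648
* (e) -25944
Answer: d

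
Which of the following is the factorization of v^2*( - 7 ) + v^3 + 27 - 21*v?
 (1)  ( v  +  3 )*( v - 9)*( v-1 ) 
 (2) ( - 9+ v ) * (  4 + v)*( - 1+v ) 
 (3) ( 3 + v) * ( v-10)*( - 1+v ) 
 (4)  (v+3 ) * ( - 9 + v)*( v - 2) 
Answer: 1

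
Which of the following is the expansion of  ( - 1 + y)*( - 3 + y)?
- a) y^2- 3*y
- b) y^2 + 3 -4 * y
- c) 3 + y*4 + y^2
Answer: b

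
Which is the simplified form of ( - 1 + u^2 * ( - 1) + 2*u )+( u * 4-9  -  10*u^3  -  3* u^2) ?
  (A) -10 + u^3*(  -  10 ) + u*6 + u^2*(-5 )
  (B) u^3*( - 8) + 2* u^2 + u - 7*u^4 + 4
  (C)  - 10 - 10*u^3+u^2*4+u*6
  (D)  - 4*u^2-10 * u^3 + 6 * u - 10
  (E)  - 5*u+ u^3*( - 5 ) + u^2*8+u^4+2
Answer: D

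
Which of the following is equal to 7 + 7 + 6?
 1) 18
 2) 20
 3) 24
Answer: 2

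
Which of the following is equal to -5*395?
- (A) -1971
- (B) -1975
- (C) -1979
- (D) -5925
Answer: B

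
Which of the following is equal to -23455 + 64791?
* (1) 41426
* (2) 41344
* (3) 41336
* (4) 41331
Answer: 3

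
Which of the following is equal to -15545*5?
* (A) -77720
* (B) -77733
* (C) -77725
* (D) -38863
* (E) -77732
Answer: C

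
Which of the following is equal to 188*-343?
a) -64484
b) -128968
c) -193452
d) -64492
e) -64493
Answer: a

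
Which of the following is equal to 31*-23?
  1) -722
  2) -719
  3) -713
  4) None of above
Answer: 3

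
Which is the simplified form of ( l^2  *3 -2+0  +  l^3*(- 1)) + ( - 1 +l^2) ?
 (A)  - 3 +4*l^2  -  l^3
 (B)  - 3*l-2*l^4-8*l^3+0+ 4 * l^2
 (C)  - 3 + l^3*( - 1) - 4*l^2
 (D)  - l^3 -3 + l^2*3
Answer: A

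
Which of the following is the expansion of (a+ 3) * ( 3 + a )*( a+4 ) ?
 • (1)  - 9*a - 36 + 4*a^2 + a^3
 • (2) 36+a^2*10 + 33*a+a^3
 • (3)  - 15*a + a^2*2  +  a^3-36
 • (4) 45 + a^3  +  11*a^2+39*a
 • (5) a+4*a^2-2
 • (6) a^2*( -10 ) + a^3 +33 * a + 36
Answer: 2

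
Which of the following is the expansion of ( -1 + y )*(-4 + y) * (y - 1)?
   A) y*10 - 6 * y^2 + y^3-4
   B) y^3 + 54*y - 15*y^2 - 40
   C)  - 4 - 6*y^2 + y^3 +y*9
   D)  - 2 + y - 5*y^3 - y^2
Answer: C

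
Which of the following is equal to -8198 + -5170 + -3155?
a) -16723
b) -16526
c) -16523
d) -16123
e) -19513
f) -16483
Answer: c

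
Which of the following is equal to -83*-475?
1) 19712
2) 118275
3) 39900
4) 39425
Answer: 4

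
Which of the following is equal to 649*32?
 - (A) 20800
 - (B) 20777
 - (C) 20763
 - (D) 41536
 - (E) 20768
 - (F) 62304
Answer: E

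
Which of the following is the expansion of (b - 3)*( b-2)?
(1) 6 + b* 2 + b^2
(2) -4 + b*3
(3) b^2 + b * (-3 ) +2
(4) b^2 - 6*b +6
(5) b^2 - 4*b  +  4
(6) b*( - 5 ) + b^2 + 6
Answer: 6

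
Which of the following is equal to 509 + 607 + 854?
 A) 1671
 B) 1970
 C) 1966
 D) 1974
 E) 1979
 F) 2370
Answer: B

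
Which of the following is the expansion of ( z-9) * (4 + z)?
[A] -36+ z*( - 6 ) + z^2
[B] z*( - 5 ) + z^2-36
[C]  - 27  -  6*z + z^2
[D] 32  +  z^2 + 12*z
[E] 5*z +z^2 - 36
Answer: B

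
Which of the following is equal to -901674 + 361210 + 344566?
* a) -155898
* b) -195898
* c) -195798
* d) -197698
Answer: b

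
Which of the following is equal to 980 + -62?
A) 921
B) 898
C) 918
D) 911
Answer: C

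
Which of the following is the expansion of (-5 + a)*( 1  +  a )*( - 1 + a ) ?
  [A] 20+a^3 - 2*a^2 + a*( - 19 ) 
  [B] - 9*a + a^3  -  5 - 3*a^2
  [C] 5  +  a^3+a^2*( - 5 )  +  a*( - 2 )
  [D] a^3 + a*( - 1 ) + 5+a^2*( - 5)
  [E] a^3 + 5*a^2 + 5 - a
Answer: D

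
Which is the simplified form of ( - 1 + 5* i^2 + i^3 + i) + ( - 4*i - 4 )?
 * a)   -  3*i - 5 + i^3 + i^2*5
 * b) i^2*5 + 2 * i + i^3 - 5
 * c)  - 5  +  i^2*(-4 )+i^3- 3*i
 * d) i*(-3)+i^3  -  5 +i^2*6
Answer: a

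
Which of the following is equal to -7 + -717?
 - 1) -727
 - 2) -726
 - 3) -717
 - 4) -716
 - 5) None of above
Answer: 5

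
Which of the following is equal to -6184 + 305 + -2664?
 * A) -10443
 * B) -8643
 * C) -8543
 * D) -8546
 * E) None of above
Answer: C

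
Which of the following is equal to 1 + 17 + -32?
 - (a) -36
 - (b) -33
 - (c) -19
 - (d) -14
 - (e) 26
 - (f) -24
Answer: d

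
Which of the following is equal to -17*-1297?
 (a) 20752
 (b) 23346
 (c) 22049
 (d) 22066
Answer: c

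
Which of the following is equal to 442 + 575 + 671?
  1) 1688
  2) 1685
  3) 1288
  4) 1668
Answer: 1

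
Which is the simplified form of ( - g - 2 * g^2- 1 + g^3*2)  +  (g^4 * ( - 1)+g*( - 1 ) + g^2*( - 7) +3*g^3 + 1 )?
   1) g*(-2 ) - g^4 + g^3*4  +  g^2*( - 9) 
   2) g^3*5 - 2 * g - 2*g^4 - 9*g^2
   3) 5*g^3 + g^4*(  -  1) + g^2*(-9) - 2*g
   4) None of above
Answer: 3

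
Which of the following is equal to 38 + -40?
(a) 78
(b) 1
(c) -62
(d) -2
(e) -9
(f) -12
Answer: d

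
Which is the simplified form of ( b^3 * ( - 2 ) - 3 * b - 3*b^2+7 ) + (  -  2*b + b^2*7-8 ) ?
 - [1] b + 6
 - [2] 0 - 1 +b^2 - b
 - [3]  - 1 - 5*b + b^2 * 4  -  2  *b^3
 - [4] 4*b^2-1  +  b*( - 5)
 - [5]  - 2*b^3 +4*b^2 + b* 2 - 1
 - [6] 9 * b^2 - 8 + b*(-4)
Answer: 3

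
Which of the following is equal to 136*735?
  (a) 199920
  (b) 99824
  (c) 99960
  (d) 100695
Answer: c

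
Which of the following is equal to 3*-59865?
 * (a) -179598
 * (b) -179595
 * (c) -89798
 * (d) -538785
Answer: b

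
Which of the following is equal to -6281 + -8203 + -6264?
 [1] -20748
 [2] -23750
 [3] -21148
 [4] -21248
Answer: 1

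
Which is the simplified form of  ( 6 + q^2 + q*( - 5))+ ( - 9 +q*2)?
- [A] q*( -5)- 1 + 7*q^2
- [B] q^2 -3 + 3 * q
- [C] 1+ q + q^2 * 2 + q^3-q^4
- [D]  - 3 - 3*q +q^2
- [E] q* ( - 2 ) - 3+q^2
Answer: D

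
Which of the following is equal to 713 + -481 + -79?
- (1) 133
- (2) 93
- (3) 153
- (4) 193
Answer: 3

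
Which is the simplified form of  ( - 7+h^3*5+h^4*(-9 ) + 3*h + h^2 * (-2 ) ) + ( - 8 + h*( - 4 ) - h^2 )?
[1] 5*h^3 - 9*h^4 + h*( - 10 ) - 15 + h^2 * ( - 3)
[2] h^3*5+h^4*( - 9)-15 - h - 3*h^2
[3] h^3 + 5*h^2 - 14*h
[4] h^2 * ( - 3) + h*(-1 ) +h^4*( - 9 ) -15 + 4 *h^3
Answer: 2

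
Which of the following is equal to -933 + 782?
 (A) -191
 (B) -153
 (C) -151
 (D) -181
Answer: C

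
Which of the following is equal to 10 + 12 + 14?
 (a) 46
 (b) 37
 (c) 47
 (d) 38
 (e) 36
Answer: e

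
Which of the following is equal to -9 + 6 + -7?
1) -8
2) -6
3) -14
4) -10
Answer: 4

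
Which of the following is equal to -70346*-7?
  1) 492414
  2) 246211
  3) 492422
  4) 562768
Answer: 3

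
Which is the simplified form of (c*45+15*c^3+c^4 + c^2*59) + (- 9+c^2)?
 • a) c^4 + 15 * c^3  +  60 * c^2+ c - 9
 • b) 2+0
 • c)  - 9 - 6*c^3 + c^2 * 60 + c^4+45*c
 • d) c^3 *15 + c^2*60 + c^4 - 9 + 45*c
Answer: d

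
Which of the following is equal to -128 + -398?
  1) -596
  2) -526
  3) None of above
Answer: 2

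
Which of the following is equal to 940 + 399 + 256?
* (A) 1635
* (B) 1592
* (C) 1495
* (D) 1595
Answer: D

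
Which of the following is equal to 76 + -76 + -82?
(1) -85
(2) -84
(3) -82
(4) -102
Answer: 3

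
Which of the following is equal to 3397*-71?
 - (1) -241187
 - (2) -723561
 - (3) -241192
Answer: 1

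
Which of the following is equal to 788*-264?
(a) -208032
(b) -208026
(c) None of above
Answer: a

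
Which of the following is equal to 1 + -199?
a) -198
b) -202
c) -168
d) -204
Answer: a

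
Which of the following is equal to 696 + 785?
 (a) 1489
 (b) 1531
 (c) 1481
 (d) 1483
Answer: c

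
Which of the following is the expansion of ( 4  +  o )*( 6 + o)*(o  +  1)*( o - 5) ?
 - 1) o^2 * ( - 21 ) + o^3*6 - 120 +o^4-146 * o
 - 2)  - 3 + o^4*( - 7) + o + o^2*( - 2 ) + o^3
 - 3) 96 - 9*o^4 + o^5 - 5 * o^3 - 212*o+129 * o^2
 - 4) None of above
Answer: 1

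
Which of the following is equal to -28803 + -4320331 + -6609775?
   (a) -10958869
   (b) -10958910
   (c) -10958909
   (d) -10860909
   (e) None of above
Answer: c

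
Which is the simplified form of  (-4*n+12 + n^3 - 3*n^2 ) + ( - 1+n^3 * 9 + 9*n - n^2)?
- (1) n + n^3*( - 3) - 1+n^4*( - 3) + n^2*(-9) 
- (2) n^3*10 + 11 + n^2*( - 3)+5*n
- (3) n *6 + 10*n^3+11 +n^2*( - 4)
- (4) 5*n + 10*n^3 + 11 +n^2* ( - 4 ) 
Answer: 4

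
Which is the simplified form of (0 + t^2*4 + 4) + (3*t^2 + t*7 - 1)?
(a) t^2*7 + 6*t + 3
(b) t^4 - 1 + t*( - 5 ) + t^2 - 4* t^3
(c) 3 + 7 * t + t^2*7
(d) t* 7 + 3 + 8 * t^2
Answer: c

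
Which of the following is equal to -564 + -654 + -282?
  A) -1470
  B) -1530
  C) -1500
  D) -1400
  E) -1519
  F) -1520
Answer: C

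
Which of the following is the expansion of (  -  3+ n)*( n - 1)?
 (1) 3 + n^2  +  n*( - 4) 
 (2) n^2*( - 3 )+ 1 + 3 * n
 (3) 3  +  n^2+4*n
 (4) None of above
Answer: 1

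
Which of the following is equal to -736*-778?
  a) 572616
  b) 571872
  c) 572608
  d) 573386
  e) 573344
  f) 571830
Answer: c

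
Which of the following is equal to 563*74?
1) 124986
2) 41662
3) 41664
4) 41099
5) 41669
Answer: 2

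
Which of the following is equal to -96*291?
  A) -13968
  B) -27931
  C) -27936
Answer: C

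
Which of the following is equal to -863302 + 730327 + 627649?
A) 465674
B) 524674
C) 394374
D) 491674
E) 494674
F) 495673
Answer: E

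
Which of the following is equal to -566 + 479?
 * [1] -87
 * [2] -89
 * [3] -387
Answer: 1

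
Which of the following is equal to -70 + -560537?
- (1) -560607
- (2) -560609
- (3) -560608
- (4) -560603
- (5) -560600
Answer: 1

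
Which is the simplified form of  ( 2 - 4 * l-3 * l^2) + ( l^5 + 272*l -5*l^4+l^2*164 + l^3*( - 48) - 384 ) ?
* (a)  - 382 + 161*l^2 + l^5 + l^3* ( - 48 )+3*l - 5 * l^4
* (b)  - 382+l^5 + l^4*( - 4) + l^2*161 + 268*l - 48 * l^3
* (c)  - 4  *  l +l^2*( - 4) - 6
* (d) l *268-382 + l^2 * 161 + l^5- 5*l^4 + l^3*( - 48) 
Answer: d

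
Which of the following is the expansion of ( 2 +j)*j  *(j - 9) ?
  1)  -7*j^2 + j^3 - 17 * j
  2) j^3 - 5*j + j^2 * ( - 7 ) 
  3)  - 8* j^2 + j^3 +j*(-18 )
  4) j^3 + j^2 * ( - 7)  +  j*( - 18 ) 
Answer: 4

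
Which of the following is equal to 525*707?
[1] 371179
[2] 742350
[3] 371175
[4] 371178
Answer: 3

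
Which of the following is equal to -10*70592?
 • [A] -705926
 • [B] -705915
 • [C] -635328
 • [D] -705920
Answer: D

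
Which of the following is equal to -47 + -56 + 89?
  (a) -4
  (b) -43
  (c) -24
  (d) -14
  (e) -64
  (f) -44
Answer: d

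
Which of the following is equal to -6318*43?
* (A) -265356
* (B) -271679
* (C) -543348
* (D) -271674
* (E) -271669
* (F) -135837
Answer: D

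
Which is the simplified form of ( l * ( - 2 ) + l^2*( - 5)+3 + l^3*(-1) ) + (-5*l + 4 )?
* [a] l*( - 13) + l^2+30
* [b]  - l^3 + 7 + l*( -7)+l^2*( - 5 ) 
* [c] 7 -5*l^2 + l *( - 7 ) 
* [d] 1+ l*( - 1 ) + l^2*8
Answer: b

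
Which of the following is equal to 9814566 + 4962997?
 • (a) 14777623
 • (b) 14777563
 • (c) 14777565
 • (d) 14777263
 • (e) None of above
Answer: b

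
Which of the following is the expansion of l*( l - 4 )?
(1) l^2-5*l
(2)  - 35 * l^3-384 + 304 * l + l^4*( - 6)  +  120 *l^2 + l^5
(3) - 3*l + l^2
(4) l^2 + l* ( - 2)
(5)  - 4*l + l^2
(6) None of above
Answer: 5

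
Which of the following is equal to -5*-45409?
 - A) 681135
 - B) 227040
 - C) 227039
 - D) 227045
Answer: D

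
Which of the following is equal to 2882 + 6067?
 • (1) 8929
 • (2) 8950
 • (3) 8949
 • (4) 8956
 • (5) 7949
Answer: 3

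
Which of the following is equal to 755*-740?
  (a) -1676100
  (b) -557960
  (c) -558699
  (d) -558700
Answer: d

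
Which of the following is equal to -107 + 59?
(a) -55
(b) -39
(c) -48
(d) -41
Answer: c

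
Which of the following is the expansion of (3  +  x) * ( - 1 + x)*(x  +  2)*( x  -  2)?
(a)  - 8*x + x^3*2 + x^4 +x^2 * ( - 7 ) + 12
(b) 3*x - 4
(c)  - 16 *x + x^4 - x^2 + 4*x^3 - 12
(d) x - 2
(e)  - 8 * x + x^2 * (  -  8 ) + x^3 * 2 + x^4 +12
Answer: a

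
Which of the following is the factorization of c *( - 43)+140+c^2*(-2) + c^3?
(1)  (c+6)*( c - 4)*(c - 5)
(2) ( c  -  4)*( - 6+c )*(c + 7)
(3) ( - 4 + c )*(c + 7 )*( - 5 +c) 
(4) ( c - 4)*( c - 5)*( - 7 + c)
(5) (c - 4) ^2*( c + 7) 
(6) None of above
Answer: 3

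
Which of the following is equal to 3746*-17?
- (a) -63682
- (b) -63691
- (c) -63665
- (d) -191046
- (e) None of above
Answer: a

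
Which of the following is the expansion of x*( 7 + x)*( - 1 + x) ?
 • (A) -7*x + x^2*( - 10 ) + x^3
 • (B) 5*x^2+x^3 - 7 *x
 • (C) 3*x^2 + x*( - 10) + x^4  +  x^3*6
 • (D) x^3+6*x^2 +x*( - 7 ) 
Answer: D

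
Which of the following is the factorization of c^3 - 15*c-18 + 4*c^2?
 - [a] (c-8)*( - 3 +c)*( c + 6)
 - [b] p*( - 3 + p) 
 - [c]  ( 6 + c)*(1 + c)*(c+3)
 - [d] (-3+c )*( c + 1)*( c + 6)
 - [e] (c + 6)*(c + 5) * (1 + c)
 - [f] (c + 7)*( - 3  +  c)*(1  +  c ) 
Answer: d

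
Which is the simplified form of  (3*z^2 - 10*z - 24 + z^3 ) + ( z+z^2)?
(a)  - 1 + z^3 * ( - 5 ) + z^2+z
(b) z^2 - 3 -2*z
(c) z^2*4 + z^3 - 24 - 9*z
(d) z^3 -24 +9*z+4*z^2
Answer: c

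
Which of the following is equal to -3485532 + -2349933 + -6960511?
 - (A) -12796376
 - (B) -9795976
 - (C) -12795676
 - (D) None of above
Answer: D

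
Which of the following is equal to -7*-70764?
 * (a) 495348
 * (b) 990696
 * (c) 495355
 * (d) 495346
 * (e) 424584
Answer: a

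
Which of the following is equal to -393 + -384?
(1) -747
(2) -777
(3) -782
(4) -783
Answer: 2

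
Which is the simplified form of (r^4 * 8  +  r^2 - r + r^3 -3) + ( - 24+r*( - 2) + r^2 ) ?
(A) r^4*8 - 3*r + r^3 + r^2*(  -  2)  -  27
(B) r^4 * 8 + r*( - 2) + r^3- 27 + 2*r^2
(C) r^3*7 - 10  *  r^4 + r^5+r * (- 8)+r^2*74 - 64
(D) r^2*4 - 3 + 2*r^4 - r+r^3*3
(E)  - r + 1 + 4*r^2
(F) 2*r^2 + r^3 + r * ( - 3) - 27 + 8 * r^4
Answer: F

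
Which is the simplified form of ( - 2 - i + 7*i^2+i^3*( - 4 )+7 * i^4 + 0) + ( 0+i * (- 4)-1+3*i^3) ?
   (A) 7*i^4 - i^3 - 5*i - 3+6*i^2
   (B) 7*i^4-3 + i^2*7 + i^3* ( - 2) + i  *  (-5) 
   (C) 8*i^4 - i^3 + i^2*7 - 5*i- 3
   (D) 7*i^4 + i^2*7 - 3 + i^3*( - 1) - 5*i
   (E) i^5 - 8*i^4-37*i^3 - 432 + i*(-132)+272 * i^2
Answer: D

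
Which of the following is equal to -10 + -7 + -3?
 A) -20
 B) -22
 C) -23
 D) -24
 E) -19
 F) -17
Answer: A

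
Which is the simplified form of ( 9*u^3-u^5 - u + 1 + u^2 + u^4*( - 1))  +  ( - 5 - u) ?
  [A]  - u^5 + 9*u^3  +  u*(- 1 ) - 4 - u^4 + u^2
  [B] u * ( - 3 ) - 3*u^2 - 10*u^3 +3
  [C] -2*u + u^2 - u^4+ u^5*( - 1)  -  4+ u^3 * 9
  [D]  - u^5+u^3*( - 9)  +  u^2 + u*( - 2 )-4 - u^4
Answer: C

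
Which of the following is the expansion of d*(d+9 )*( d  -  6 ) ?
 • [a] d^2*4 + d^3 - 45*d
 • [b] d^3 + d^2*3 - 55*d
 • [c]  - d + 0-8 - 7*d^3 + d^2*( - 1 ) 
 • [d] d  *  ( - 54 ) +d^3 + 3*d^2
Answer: d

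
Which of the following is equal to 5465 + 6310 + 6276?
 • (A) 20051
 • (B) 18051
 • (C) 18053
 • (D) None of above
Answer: B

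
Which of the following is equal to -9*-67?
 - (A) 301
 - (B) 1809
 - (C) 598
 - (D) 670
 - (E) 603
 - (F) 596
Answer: E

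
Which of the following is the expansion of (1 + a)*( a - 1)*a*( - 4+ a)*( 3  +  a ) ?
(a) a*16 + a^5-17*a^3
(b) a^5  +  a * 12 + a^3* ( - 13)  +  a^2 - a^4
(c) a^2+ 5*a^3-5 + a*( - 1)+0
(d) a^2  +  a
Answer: b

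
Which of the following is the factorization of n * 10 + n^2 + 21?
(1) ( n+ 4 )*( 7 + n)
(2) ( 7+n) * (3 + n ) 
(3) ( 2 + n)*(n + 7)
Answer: 2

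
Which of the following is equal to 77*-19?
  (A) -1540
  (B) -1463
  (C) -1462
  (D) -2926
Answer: B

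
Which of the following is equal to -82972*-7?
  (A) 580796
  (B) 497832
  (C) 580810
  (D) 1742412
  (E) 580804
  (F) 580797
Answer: E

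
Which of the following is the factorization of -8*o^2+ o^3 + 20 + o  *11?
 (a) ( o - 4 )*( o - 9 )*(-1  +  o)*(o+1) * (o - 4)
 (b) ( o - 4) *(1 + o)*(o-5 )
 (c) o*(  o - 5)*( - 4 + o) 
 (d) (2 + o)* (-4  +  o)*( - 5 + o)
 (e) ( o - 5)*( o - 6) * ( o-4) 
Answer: b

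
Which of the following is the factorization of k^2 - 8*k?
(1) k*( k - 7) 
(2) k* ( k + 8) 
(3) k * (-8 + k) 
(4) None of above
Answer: 3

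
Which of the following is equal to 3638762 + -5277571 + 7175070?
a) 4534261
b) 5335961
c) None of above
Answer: c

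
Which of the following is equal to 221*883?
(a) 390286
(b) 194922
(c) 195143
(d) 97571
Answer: c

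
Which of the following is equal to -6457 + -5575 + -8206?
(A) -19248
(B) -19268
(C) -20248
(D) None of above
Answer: D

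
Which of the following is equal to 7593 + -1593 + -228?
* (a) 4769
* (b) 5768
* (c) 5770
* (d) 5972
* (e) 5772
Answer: e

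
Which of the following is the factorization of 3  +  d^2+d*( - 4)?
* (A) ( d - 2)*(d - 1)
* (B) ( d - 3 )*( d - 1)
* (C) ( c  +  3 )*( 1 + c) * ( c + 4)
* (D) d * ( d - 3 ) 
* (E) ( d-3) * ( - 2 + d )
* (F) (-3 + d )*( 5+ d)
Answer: B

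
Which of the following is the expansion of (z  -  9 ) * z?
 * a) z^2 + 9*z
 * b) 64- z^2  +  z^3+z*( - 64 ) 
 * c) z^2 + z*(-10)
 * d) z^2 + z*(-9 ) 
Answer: d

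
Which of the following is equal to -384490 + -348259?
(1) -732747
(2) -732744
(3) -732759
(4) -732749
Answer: 4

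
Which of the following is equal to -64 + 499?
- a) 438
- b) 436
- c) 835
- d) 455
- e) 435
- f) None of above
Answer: e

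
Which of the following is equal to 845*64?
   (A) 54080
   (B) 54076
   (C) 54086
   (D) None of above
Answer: A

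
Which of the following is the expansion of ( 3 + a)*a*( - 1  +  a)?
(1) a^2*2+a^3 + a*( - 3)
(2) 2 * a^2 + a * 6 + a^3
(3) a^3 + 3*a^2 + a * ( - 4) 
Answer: 1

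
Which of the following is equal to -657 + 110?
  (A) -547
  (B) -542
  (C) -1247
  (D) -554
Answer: A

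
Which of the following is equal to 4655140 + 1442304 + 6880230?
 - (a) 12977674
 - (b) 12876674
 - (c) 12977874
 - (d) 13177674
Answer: a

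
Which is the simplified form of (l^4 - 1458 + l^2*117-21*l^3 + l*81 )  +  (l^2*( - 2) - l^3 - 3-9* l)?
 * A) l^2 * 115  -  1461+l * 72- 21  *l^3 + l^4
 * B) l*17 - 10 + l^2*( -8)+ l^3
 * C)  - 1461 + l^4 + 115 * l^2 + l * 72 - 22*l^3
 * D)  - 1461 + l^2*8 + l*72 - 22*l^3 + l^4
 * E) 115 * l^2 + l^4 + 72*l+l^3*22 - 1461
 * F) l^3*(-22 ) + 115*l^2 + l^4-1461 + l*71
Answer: C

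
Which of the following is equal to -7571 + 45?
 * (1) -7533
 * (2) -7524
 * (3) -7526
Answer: 3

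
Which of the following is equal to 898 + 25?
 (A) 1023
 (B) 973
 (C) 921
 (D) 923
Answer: D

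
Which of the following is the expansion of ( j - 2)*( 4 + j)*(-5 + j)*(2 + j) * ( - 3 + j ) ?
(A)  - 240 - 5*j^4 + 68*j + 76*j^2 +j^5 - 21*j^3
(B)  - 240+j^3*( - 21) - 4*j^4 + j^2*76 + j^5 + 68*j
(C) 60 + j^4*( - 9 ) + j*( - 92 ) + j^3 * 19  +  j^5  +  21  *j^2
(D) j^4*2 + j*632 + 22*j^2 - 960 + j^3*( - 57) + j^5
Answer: B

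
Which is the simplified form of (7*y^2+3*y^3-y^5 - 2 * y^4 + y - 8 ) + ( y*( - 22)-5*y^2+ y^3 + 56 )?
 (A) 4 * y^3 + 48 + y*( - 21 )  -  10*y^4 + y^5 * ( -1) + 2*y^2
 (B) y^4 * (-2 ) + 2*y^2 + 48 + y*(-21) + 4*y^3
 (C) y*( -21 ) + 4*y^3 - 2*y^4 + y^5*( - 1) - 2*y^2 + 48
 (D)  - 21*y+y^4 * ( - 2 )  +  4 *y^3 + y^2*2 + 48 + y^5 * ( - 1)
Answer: D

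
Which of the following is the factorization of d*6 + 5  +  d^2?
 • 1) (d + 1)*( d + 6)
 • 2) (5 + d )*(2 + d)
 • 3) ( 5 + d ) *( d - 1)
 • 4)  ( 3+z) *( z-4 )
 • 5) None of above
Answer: 5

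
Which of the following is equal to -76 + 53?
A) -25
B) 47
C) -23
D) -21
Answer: C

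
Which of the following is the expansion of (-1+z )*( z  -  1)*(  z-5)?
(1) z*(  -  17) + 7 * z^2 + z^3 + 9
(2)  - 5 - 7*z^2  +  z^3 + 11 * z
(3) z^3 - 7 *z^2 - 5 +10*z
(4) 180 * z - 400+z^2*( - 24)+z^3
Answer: 2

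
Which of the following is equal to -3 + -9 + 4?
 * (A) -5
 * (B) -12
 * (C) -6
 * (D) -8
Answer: D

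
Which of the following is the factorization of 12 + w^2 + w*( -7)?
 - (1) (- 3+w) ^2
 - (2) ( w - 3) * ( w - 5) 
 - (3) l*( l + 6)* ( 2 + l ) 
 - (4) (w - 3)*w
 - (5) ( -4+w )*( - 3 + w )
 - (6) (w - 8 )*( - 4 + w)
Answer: 5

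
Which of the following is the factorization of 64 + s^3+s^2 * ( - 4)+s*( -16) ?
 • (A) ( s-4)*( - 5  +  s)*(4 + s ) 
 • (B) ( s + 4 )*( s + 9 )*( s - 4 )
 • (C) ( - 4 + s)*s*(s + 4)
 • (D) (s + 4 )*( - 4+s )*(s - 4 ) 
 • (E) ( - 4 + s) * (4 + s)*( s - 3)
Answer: D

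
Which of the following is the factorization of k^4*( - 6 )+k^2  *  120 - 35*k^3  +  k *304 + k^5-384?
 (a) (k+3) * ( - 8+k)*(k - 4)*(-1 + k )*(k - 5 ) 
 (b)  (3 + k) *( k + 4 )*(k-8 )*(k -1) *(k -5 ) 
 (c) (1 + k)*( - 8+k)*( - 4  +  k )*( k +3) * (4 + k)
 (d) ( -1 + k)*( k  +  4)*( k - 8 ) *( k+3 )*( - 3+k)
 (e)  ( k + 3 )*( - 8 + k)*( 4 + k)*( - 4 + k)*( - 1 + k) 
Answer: e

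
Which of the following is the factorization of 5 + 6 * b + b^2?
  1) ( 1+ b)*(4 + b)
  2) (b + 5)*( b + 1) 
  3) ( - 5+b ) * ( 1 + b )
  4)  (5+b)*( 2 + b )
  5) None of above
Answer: 2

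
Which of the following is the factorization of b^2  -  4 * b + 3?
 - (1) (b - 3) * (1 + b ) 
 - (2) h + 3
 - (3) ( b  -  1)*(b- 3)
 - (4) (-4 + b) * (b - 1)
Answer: 3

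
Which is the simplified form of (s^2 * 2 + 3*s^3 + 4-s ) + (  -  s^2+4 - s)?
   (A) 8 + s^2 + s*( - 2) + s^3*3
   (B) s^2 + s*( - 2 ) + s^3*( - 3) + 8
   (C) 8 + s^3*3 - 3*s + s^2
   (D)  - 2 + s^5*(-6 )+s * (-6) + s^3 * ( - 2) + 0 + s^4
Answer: A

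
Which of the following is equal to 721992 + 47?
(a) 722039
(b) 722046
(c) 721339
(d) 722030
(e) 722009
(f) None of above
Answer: a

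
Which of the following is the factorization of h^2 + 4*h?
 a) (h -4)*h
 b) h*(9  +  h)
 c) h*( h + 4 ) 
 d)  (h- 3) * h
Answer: c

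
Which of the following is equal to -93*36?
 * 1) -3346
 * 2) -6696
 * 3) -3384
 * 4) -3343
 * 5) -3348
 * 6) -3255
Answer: 5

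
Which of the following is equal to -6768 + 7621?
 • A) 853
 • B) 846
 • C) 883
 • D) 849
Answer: A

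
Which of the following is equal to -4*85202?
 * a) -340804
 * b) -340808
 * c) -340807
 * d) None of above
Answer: b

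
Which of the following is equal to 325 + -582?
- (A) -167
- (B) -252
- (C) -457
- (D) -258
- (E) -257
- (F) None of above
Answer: E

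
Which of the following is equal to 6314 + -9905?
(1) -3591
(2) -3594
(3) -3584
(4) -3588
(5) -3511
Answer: 1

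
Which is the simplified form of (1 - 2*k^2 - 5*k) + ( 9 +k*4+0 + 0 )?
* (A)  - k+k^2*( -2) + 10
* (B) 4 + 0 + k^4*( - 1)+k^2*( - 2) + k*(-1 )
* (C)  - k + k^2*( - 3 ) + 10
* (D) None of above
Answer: A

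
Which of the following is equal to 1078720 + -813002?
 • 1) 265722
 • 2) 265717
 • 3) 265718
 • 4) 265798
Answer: 3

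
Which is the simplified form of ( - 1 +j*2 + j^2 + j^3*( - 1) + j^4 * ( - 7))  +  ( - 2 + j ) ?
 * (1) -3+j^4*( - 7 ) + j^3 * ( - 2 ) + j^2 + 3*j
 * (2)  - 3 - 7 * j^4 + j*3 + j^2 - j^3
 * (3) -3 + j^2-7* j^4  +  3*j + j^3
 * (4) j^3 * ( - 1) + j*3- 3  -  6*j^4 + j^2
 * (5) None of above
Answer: 2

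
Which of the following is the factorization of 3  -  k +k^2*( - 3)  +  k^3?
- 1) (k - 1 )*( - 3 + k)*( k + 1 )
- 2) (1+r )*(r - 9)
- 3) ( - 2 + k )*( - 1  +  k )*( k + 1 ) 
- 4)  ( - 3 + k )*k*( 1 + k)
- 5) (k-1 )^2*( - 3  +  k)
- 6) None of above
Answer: 1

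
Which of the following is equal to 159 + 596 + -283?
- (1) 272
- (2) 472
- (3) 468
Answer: 2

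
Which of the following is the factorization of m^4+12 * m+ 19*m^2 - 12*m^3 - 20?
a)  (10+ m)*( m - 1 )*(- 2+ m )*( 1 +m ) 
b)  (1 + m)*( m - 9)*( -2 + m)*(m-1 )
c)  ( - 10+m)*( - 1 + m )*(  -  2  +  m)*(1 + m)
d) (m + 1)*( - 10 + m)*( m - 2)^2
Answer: c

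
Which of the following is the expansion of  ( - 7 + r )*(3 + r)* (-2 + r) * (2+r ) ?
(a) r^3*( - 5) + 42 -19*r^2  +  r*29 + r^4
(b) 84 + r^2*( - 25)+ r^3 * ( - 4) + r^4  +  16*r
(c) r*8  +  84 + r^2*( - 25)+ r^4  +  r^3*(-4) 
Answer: b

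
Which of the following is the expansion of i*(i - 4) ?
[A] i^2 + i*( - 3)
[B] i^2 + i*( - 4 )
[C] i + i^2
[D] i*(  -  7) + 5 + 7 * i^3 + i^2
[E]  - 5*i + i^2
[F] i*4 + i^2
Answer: B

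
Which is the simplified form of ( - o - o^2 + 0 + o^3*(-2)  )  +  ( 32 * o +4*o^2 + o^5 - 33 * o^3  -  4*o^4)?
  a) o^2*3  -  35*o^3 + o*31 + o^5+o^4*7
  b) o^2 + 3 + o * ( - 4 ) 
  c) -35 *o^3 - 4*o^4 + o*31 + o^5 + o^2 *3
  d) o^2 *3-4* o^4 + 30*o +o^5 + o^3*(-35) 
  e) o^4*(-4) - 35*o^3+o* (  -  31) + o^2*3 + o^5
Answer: c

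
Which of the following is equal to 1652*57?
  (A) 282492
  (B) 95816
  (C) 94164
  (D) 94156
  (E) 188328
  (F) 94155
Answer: C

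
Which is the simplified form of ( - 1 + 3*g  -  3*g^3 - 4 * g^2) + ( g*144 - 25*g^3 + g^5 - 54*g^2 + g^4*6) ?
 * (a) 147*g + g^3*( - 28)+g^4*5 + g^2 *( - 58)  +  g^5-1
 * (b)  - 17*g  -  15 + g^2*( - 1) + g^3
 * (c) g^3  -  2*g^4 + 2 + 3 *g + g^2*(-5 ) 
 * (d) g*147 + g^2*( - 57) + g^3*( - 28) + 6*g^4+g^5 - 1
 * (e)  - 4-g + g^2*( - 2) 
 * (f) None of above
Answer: f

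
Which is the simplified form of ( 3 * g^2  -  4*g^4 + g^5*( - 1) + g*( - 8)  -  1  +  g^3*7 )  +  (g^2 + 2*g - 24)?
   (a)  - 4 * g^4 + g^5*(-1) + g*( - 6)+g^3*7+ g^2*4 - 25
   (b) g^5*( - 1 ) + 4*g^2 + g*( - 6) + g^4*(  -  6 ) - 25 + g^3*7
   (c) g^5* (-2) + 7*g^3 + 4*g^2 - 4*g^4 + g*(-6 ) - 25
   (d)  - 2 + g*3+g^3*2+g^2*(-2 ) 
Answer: a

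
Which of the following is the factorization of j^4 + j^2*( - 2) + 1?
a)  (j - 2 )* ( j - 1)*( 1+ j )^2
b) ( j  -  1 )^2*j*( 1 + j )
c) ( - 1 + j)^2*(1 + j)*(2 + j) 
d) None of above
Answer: d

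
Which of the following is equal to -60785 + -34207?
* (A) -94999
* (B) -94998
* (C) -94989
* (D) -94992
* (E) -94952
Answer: D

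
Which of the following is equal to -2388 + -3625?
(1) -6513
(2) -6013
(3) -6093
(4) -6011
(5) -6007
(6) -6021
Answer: 2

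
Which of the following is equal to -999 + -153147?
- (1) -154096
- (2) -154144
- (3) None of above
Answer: 3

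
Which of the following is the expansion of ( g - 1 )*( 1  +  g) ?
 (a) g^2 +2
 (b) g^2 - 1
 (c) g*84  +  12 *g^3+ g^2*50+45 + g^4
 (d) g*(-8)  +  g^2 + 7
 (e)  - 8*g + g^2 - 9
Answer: b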